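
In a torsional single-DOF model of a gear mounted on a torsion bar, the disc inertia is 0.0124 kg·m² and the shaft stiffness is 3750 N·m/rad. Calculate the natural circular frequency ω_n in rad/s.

550 rad/s

ω_n = √(k_t/J) = √(3750/0.0124) = √302400 = 549.9 rad/s.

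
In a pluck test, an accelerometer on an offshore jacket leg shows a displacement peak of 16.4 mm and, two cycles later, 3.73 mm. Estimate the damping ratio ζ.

0.117

Logarithmic decrement δ = (1/n)·ln(x₀/x_n) = (1/2)·ln(16.4/3.73) = (1/2)·ln(4.397) = 0.7404.
ζ = δ/√(4π² + δ²) = 0.7404/√(39.48 + 0.548) = 0.7404/6.327 = 0.1170.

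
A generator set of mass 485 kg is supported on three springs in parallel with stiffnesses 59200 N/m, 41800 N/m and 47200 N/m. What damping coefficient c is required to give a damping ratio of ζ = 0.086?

1460 N·s/m

Parallel springs add: k_eq = 59200 + 41800 + 47200 = 148200 N/m.
c_c = 2√(k_eq·m) = 2√(148200 × 485) = 16960 N·s/m.
c = ζ·c_c = 0.086 × 16960 = 1458 N·s/m.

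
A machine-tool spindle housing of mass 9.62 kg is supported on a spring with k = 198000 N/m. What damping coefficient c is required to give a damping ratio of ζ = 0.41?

c_c = 2√(k·m) = 2√(198000 × 9.62) = 2760 N·s/m.
c = ζ·c_c = 0.41 × 2760 = 1132 N·s/m.

1130 N·s/m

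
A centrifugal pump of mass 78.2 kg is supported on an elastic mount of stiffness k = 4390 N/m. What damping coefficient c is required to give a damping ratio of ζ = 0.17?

c_c = 2√(k·m) = 2√(4390 × 78.2) = 1172 N·s/m.
c = ζ·c_c = 0.17 × 1172 = 199.2 N·s/m.

199 N·s/m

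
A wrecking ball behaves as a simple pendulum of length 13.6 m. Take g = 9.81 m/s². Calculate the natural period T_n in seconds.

For a simple pendulum ω_n = √(g/L) = √(9.81/13.6) = √0.7213 = 0.8493 rad/s.
T_n = 2π/ω_n = 6.283/0.8493 = 7.398 s.

7.40 s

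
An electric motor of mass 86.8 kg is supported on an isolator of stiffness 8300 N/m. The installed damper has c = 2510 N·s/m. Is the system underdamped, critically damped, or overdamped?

overdamped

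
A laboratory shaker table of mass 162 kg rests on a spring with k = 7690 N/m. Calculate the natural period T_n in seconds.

0.912 s

ω_n = √(k/m) = √(7690/162) = √47.47 = 6.890 rad/s.
T_n = 2π/ω_n = 6.283/6.890 = 0.9120 s.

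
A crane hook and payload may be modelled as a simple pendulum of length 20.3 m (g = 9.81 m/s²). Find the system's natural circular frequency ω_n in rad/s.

For a simple pendulum ω_n = √(g/L) = √(9.81/20.3) = √0.4833 = 0.6952 rad/s.

0.695 rad/s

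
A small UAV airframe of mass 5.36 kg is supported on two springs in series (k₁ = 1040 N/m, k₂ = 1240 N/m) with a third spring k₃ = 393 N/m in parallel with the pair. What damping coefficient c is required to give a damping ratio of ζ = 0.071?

Series pair: k_s = k₁k₂/(k₁+k₂) = (1040)(1240)/(1040 + 1240) = 565.6 N/m. In parallel with k₃: k_eq = 565.6 + 393 = 958.6 N/m.
c_c = 2√(k_eq·m) = 2√(958.6 × 5.36) = 143.4 N·s/m.
c = ζ·c_c = 0.071 × 143.4 = 10.18 N·s/m.

10.2 N·s/m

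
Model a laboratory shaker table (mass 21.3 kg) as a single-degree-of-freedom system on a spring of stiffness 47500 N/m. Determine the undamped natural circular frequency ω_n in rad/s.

ω_n = √(k/m) = √(47500/21.3) = √2230 = 47.22 rad/s.

47.2 rad/s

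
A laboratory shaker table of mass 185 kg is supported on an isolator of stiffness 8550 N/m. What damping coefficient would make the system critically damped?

2520 N·s/m

c_c = 2√(k·m) = 2√(8550 × 185) = 2 × 1258 = 2515 N·s/m.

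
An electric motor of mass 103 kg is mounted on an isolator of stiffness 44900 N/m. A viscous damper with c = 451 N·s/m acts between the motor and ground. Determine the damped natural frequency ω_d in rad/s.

ω_n = √(k/m) = √(44900/103) = 20.88 rad/s.
Critical damping c_c = 2√(k·m) = 2√(44900 × 103) = 4301 N·s/m, so ζ = c/c_c = 451/4301 = 0.1049.
ω_d = ω_n√(1 − ζ²) = 20.88 × √(1 − 0.0110) = 20.76 rad/s.

20.8 rad/s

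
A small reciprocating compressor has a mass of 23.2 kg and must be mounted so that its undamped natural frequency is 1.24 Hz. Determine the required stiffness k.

1410 N/m

ω_n = 2πf_n = 2π × 1.24 = 7.791 rad/s.
k = m·ω_n² = 23.2 × 7.791² = 23.2 × 60.70 = 1408 N/m.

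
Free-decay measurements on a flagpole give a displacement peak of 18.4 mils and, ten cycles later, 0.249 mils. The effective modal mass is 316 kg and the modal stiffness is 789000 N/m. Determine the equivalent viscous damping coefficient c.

2160 N·s/m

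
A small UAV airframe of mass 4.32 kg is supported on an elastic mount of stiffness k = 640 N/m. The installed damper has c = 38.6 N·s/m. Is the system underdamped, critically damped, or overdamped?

underdamped

c_c = 2√(k·m) = 105.2 N·s/m; ζ = c/c_c = 38.6/105.2 = 0.367.
Since ζ < 1 the system is underdamped.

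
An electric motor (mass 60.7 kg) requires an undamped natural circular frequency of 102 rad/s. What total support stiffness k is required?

632000 N/m

k = m·ω_n² = 60.7 × 102.0² = 60.7 × 10400 = 631500 N/m.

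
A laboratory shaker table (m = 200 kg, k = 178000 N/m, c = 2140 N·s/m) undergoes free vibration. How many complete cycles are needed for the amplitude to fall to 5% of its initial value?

3 cycles

ζ = c/(2√(km)) = 2140/(2√(178000 × 200)) = 2140/11930 = 0.1793.
Logarithmic decrement δ = 2πζ/√(1 − ζ²) = 2π × 0.1793/√(1 − 0.0322) = 1.145.
x_n/x₀ = e^(−nδ) ≤ 0.05; take ln: n ≥ ln(1/0.05)/δ = 2.996/1.145 = 2.616.
So 3 complete cycles are required.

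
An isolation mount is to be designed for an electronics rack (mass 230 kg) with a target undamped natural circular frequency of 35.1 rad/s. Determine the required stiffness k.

283000 N/m

k = m·ω_n² = 230 × 35.10² = 230 × 1232 = 283400 N/m.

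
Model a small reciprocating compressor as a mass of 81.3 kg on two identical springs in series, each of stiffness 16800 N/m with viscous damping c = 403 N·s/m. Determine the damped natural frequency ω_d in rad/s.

Series springs: 1/k_eq = 2/16800, so k_eq = 16800/2 = 8400 N/m.
ω_n = √(k_eq/m) = √(8400/81.3) = 10.16 rad/s.
Critical damping c_c = 2√(k_eq·m) = 2√(8400 × 81.3) = 1653 N·s/m, so ζ = c/c_c = 403/1653 = 0.2438.
ω_d = ω_n√(1 − ζ²) = 10.16 × √(1 − 0.0595) = 9.858 rad/s.

9.86 rad/s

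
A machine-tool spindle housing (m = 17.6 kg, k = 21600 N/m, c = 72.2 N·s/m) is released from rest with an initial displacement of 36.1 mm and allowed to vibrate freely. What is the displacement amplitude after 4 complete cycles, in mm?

ζ = c/(2√(km)) = 72.2/(2√(21600 × 17.6)) = 72.2/1233 = 0.05855.
Logarithmic decrement δ = 2πζ/√(1 − ζ²) = 2π × 0.05855/√(1 − 0.00343) = 0.3685.
After n cycles, x_n/x₀ = e^(−nδ), so x_4 = 36.1 × e^(−4 × 0.3685) = 36.1 × 0.2290 = 8.267 mm.

8.27 mm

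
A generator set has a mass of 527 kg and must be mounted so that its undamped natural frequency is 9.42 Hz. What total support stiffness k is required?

1850000 N/m

ω_n = 2πf_n = 2π × 9.42 = 59.19 rad/s.
k = m·ω_n² = 527 × 59.19² = 527 × 3503 = 1846000 N/m.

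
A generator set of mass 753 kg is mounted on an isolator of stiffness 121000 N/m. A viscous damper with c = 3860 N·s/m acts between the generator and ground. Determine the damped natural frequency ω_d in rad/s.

12.4 rad/s

ω_n = √(k/m) = √(121000/753) = 12.68 rad/s.
Critical damping c_c = 2√(k·m) = 2√(121000 × 753) = 19090 N·s/m, so ζ = c/c_c = 3860/19090 = 0.2022.
ω_d = ω_n√(1 − ζ²) = 12.68 × √(1 − 0.0409) = 12.41 rad/s.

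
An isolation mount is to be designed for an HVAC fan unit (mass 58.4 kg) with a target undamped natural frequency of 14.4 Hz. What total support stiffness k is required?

478000 N/m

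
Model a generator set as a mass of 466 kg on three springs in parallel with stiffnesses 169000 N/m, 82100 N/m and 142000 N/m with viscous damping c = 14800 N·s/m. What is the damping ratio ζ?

Parallel springs add: k_eq = 169000 + 82100 + 142000 = 393100 N/m.
ω_n = √(k_eq/m) = √(393100/466) = 29.04 rad/s.
Critical damping c_c = 2√(k_eq·m) = 2√(393100 × 466) = 27070 N·s/m, so ζ = c/c_c = 14800/27070 = 0.5467.

0.547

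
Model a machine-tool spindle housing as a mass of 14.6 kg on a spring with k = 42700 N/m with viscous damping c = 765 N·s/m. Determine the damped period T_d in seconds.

ω_n = √(k/m) = √(42700/14.6) = 54.08 rad/s.
Critical damping c_c = 2√(k·m) = 2√(42700 × 14.6) = 1579 N·s/m, so ζ = c/c_c = 765/1579 = 0.4844.
ω_d = ω_n√(1 − ζ²) = 54.08 × √(1 − 0.235) = 47.31 rad/s.
T_d = 2π/ω_d = 0.1328 s.

0.133 s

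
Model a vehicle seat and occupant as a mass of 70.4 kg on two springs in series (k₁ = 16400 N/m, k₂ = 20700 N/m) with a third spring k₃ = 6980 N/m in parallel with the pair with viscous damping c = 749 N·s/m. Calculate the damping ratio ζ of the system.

Series pair: k_s = k₁k₂/(k₁+k₂) = (16400)(20700)/(16400 + 20700) = 9150 N/m. In parallel with k₃: k_eq = 9150 + 6980 = 16130 N/m.
ω_n = √(k_eq/m) = √(16130/70.4) = 15.14 rad/s.
Critical damping c_c = 2√(k_eq·m) = 2√(16130 × 70.4) = 2131 N·s/m, so ζ = c/c_c = 749/2131 = 0.3514.

0.351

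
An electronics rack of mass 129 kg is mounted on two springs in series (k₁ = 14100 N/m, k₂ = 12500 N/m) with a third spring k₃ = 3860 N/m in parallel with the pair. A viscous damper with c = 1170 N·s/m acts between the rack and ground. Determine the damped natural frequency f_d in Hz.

Series pair: k_s = k₁k₂/(k₁+k₂) = (14100)(12500)/(14100 + 12500) = 6626 N/m. In parallel with k₃: k_eq = 6626 + 3860 = 10490 N/m.
ω_n = √(k_eq/m) = √(10490/129) = 9.016 rad/s.
Critical damping c_c = 2√(k_eq·m) = 2√(10490 × 129) = 2326 N·s/m, so ζ = c/c_c = 1170/2326 = 0.5030.
ω_d = ω_n√(1 − ζ²) = 9.016 × √(1 − 0.253) = 7.792 rad/s.
f_d = ω_d/(2π) = 1.240 Hz.

1.24 Hz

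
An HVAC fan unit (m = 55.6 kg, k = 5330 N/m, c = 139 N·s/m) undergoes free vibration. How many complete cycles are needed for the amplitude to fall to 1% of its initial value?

ζ = c/(2√(km)) = 139/(2√(5330 × 55.6)) = 139/1089 = 0.1277.
Logarithmic decrement δ = 2πζ/√(1 − ζ²) = 2π × 0.1277/√(1 − 0.0163) = 0.8088.
x_n/x₀ = e^(−nδ) ≤ 0.01; take ln: n ≥ ln(1/0.01)/δ = 4.605/0.8088 = 5.694.
So 6 complete cycles are required.

6 cycles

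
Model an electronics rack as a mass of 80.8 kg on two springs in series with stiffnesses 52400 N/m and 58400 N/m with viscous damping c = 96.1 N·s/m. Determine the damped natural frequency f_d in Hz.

Series springs: 1/k_eq = 1/52400 + 1/58400 = 3.621×10^-5, so k_eq = 27620 N/m.
ω_n = √(k_eq/m) = √(27620/80.8) = 18.49 rad/s.
Critical damping c_c = 2√(k_eq·m) = 2√(27620 × 80.8) = 2988 N·s/m, so ζ = c/c_c = 96.1/2988 = 0.03217.
ω_d = ω_n√(1 − ζ²) = 18.49 × √(1 − 0.00103) = 18.48 rad/s.
f_d = ω_d/(2π) = 2.941 Hz.

2.94 Hz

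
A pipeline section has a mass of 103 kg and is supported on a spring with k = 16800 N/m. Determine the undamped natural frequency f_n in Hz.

ω_n = √(k/m) = √(16800/103) = √163.1 = 12.77 rad/s.
f_n = ω_n/(2π) = 12.77/6.283 = 2.033 Hz.

2.03 Hz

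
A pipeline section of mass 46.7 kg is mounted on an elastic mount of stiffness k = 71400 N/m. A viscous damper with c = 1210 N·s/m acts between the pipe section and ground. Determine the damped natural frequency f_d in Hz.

5.87 Hz

ω_n = √(k/m) = √(71400/46.7) = 39.10 rad/s.
Critical damping c_c = 2√(k·m) = 2√(71400 × 46.7) = 3652 N·s/m, so ζ = c/c_c = 1210/3652 = 0.3313.
ω_d = ω_n√(1 − ζ²) = 39.10 × √(1 − 0.110) = 36.89 rad/s.
f_d = ω_d/(2π) = 5.872 Hz.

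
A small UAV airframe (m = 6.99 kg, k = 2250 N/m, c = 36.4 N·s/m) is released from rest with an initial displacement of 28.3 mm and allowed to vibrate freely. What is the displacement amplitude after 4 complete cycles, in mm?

0.709 mm

ζ = c/(2√(km)) = 36.4/(2√(2250 × 6.99)) = 36.4/250.8 = 0.1451.
Logarithmic decrement δ = 2πζ/√(1 − ζ²) = 2π × 0.1451/√(1 − 0.0211) = 0.9216.
After n cycles, x_n/x₀ = e^(−nδ), so x_4 = 28.3 × e^(−4 × 0.9216) = 28.3 × 0.02506 = 0.7092 mm.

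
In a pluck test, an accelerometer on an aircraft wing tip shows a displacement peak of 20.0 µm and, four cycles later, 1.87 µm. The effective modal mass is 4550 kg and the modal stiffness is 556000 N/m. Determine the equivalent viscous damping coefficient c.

Logarithmic decrement δ = (1/n)·ln(x₀/x_n) = (1/4)·ln(20.0/1.87) = (1/4)·ln(10.70) = 0.5924.
ζ = δ/√(4π² + δ²) = 0.5924/√(39.48 + 0.351) = 0.5924/6.311 = 0.09387.
c = ζ · 2√(km) = 0.09387 × 2√(556000 × 4550) = 0.09387 × 100600 = 9443 N·s/m.

9440 N·s/m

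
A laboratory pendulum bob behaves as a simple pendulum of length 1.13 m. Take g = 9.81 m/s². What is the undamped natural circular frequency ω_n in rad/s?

2.95 rad/s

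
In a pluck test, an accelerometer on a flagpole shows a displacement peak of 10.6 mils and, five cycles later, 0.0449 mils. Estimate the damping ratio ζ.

0.171

Logarithmic decrement δ = (1/n)·ln(x₀/x_n) = (1/5)·ln(10.6/0.0449) = (1/5)·ln(236.1) = 1.093.
ζ = δ/√(4π² + δ²) = 1.093/√(39.48 + 1.19) = 1.093/6.378 = 0.1714.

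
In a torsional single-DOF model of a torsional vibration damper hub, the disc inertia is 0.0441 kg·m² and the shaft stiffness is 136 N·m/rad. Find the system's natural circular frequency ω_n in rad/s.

ω_n = √(k_t/J) = √(136/0.0441) = √3084 = 55.53 rad/s.

55.5 rad/s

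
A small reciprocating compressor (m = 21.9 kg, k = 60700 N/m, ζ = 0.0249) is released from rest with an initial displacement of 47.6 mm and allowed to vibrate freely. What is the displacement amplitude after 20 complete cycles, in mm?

2.08 mm

Logarithmic decrement δ = 2πζ/√(1 − ζ²) = 2π × 0.02490/√(1 − 0.000620) = 0.1565.
After n cycles, x_n/x₀ = e^(−nδ), so x_20 = 47.6 × e^(−20 × 0.1565) = 47.6 × 0.04372 = 2.081 mm.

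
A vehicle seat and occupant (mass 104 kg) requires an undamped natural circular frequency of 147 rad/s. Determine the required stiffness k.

k = m·ω_n² = 104 × 147.0² = 104 × 21610 = 2247000 N/m.

2250000 N/m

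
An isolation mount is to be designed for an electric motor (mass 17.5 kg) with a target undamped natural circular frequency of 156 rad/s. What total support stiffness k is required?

426000 N/m

k = m·ω_n² = 17.5 × 156.0² = 17.5 × 24340 = 425900 N/m.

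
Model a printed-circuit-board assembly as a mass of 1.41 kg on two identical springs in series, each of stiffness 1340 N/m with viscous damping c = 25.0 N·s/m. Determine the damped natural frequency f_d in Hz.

3.17 Hz

Series springs: 1/k_eq = 2/1340, so k_eq = 1340/2 = 670.0 N/m.
ω_n = √(k_eq/m) = √(670.0/1.41) = 21.80 rad/s.
Critical damping c_c = 2√(k_eq·m) = 2√(670.0 × 1.41) = 61.47 N·s/m, so ζ = c/c_c = 25.0/61.47 = 0.4067.
ω_d = ω_n√(1 − ζ²) = 21.80 × √(1 − 0.165) = 19.91 rad/s.
f_d = ω_d/(2π) = 3.169 Hz.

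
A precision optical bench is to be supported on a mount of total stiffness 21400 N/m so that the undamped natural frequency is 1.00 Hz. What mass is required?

ω_n = 2πf_n = 2π × 1.00 = 6.283 rad/s.
m = k/ω_n² = 21400/6.283² = 21400/39.48 = 542.1 kg.

542 kg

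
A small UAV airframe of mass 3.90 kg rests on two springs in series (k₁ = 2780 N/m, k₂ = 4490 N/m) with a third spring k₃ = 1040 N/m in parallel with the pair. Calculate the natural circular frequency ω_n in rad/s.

Series pair: k_s = k₁k₂/(k₁+k₂) = (2780)(4490)/(2780 + 4490) = 1717 N/m. In parallel with k₃: k_eq = 1717 + 1040 = 2757 N/m.
ω_n = √(k_eq/m) = √(2757/3.90) = √706.9 = 26.59 rad/s.

26.6 rad/s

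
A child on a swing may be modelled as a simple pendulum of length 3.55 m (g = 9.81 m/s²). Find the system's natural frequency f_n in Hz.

0.265 Hz

For a simple pendulum ω_n = √(g/L) = √(9.81/3.55) = √2.763 = 1.662 rad/s.
f_n = ω_n/(2π) = 1.662/6.283 = 0.2646 Hz.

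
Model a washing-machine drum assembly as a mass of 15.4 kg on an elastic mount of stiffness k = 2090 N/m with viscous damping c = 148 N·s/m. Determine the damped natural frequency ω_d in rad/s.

10.6 rad/s

ω_n = √(k/m) = √(2090/15.4) = 11.65 rad/s.
Critical damping c_c = 2√(k·m) = 2√(2090 × 15.4) = 358.8 N·s/m, so ζ = c/c_c = 148/358.8 = 0.4125.
ω_d = ω_n√(1 − ζ²) = 11.65 × √(1 − 0.170) = 10.61 rad/s.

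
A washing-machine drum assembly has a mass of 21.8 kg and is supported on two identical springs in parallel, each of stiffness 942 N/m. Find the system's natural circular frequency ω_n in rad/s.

9.30 rad/s

Parallel springs add: k_eq = 2 × 942 = 1884 N/m.
ω_n = √(k_eq/m) = √(1884/21.8) = √86.42 = 9.296 rad/s.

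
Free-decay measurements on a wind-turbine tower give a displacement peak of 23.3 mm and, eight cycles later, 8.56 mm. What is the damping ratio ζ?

Logarithmic decrement δ = (1/n)·ln(x₀/x_n) = (1/8)·ln(23.3/8.56) = (1/8)·ln(2.722) = 0.1252.
ζ = δ/√(4π² + δ²) = 0.1252/√(39.48 + 0.0157) = 0.1252/6.284 = 0.01992.

0.0199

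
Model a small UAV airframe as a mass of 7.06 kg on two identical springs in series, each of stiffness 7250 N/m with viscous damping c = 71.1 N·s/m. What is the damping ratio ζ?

0.222

Series springs: 1/k_eq = 2/7250, so k_eq = 7250/2 = 3625 N/m.
ω_n = √(k_eq/m) = √(3625/7.06) = 22.66 rad/s.
Critical damping c_c = 2√(k_eq·m) = 2√(3625 × 7.06) = 320.0 N·s/m, so ζ = c/c_c = 71.1/320.0 = 0.2222.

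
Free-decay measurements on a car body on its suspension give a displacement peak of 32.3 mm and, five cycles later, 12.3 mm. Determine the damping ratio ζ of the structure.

Logarithmic decrement δ = (1/n)·ln(x₀/x_n) = (1/5)·ln(32.3/12.3) = (1/5)·ln(2.626) = 0.1931.
ζ = δ/√(4π² + δ²) = 0.1931/√(39.48 + 0.0373) = 0.1931/6.286 = 0.03072.

0.0307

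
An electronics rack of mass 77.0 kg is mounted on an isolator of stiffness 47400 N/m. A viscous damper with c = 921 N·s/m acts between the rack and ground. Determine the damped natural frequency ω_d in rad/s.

24.1 rad/s

ω_n = √(k/m) = √(47400/77.0) = 24.81 rad/s.
Critical damping c_c = 2√(k·m) = 2√(47400 × 77.0) = 3821 N·s/m, so ζ = c/c_c = 921/3821 = 0.2410.
ω_d = ω_n√(1 − ζ²) = 24.81 × √(1 − 0.0581) = 24.08 rad/s.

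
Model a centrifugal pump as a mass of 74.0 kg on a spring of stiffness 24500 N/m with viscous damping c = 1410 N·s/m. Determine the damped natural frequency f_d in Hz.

ω_n = √(k/m) = √(24500/74.0) = 18.20 rad/s.
Critical damping c_c = 2√(k·m) = 2√(24500 × 74.0) = 2693 N·s/m, so ζ = c/c_c = 1410/2693 = 0.5236.
ω_d = ω_n√(1 − ζ²) = 18.20 × √(1 − 0.274) = 15.50 rad/s.
f_d = ω_d/(2π) = 2.467 Hz.

2.47 Hz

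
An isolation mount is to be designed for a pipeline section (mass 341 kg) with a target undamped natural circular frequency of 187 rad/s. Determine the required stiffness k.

k = m·ω_n² = 341 × 187.0² = 341 × 34970 = 11920000 N/m.

11900000 N/m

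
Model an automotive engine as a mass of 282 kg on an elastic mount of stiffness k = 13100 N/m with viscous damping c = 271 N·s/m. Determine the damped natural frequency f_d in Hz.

1.08 Hz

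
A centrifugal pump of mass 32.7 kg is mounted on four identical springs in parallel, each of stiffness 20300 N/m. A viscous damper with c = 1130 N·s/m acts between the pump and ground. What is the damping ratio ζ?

0.347

Parallel springs add: k_eq = 4 × 20300 = 81200 N/m.
ω_n = √(k_eq/m) = √(81200/32.7) = 49.83 rad/s.
Critical damping c_c = 2√(k_eq·m) = 2√(81200 × 32.7) = 3259 N·s/m, so ζ = c/c_c = 1130/3259 = 0.3467.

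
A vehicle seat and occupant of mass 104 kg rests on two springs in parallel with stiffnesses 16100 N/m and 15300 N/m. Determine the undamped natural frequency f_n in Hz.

Parallel springs add: k_eq = 16100 + 15300 = 31400 N/m.
ω_n = √(k_eq/m) = √(31400/104) = √301.9 = 17.38 rad/s.
f_n = ω_n/(2π) = 17.38/6.283 = 2.765 Hz.

2.77 Hz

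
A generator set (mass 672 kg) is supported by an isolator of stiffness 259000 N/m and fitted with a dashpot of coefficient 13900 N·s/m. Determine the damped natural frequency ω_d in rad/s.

ω_n = √(k/m) = √(259000/672) = 19.63 rad/s.
Critical damping c_c = 2√(k·m) = 2√(259000 × 672) = 26390 N·s/m, so ζ = c/c_c = 13900/26390 = 0.5268.
ω_d = ω_n√(1 − ζ²) = 19.63 × √(1 − 0.278) = 16.69 rad/s.

16.7 rad/s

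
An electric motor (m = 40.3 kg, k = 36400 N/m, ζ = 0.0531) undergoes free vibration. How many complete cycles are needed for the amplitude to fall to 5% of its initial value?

Logarithmic decrement δ = 2πζ/√(1 − ζ²) = 2π × 0.05310/√(1 − 0.00282) = 0.3341.
x_n/x₀ = e^(−nδ) ≤ 0.05; take ln: n ≥ ln(1/0.05)/δ = 2.996/0.3341 = 8.966.
So 9 complete cycles are required.

9 cycles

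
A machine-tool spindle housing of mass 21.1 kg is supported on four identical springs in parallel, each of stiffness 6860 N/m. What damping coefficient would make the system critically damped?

1520 N·s/m

Parallel springs add: k_eq = 4 × 6860 = 27440 N/m.
c_c = 2√(k_eq·m) = 2√(27440 × 21.1) = 2 × 760.9 = 1522 N·s/m.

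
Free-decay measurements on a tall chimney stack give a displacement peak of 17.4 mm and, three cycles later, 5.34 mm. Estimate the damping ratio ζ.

0.0625

Logarithmic decrement δ = (1/n)·ln(x₀/x_n) = (1/3)·ln(17.4/5.34) = (1/3)·ln(3.258) = 0.3937.
ζ = δ/√(4π² + δ²) = 0.3937/√(39.48 + 0.155) = 0.3937/6.296 = 0.06254.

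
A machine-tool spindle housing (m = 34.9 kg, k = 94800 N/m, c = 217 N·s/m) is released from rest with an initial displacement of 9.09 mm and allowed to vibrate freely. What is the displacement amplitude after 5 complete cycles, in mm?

1.39 mm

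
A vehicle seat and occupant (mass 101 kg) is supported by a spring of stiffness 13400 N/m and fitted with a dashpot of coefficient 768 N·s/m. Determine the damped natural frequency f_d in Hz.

ω_n = √(k/m) = √(13400/101) = 11.52 rad/s.
Critical damping c_c = 2√(k·m) = 2√(13400 × 101) = 2327 N·s/m, so ζ = c/c_c = 768/2327 = 0.3301.
ω_d = ω_n√(1 − ζ²) = 11.52 × √(1 − 0.109) = 10.87 rad/s.
f_d = ω_d/(2π) = 1.730 Hz.

1.73 Hz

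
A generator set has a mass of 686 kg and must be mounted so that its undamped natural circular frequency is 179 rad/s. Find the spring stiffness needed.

k = m·ω_n² = 686 × 179.0² = 686 × 32040 = 21980000 N/m.

22000000 N/m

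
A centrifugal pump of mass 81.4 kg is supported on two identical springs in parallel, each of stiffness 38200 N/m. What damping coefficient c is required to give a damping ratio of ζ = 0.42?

2090 N·s/m

Parallel springs add: k_eq = 2 × 38200 = 76400 N/m.
c_c = 2√(k_eq·m) = 2√(76400 × 81.4) = 4988 N·s/m.
c = ζ·c_c = 0.42 × 4988 = 2095 N·s/m.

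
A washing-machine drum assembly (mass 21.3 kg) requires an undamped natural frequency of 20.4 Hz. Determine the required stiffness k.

350000 N/m

ω_n = 2πf_n = 2π × 20.4 = 128.2 rad/s.
k = m·ω_n² = 21.3 × 128.2² = 21.3 × 16430 = 349900 N/m.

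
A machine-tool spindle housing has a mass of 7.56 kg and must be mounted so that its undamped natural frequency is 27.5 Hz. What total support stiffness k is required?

ω_n = 2πf_n = 2π × 27.5 = 172.8 rad/s.
k = m·ω_n² = 7.56 × 172.8² = 7.56 × 29860 = 225700 N/m.

226000 N/m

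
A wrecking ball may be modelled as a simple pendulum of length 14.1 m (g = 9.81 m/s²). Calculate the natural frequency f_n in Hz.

0.133 Hz

For a simple pendulum ω_n = √(g/L) = √(9.81/14.1) = √0.6957 = 0.8341 rad/s.
f_n = ω_n/(2π) = 0.8341/6.283 = 0.1328 Hz.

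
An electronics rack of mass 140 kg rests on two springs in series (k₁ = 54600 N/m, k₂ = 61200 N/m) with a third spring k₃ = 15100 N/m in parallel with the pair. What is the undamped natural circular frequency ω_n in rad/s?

Series pair: k_s = k₁k₂/(k₁+k₂) = (54600)(61200)/(54600 + 61200) = 28860 N/m. In parallel with k₃: k_eq = 28860 + 15100 = 43960 N/m.
ω_n = √(k_eq/m) = √(43960/140) = √314.0 = 17.72 rad/s.

17.7 rad/s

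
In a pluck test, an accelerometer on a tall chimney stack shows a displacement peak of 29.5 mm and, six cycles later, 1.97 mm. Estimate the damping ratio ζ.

0.0716

Logarithmic decrement δ = (1/n)·ln(x₀/x_n) = (1/6)·ln(29.5/1.97) = (1/6)·ln(14.97) = 0.4511.
ζ = δ/√(4π² + δ²) = 0.4511/√(39.48 + 0.203) = 0.4511/6.299 = 0.07160.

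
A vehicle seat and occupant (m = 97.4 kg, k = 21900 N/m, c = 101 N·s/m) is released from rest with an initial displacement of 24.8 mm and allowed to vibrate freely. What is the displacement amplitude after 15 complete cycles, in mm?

ζ = c/(2√(km)) = 101/(2√(21900 × 97.4)) = 101/2921 = 0.03458.
Logarithmic decrement δ = 2πζ/√(1 − ζ²) = 2π × 0.03458/√(1 − 0.00120) = 0.2174.
After n cycles, x_n/x₀ = e^(−nδ), so x_15 = 24.8 × e^(−15 × 0.2174) = 24.8 × 0.03836 = 0.9513 mm.

0.951 mm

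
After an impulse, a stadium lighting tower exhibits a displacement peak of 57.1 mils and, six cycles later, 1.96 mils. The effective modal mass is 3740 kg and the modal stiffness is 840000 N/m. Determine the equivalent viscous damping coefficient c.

Logarithmic decrement δ = (1/n)·ln(x₀/x_n) = (1/6)·ln(57.1/1.96) = (1/6)·ln(29.13) = 0.5620.
ζ = δ/√(4π² + δ²) = 0.5620/√(39.48 + 0.316) = 0.5620/6.308 = 0.08909.
c = ζ · 2√(km) = 0.08909 × 2√(840000 × 3740) = 0.08909 × 112100 = 9987 N·s/m.

9990 N·s/m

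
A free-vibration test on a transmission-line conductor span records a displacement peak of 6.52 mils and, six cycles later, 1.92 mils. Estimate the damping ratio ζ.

0.0324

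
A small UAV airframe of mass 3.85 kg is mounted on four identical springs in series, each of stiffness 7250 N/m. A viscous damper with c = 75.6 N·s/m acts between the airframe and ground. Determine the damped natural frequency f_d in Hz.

Series springs: 1/k_eq = 4/7250, so k_eq = 7250/4 = 1812 N/m.
ω_n = √(k_eq/m) = √(1812/3.85) = 21.70 rad/s.
Critical damping c_c = 2√(k_eq·m) = 2√(1812 × 3.85) = 167.1 N·s/m, so ζ = c/c_c = 75.6/167.1 = 0.4525.
ω_d = ω_n√(1 − ζ²) = 21.70 × √(1 − 0.205) = 19.35 rad/s.
f_d = ω_d/(2π) = 3.079 Hz.

3.08 Hz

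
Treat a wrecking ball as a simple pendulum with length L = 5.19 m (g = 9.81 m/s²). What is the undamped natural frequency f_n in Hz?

For a simple pendulum ω_n = √(g/L) = √(9.81/5.19) = √1.890 = 1.375 rad/s.
f_n = ω_n/(2π) = 1.375/6.283 = 0.2188 Hz.

0.219 Hz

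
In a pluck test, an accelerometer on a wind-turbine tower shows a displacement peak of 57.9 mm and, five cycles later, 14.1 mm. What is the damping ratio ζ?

Logarithmic decrement δ = (1/n)·ln(x₀/x_n) = (1/5)·ln(57.9/14.1) = (1/5)·ln(4.106) = 0.2825.
ζ = δ/√(4π² + δ²) = 0.2825/√(39.48 + 0.0798) = 0.2825/6.290 = 0.04492.

0.0449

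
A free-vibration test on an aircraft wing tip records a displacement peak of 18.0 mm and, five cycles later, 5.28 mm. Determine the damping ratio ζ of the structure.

Logarithmic decrement δ = (1/n)·ln(x₀/x_n) = (1/5)·ln(18.0/5.28) = (1/5)·ln(3.409) = 0.2453.
ζ = δ/√(4π² + δ²) = 0.2453/√(39.48 + 0.0602) = 0.2453/6.288 = 0.03901.

0.0390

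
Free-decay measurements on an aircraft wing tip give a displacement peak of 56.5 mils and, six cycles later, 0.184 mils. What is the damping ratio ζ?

Logarithmic decrement δ = (1/n)·ln(x₀/x_n) = (1/6)·ln(56.5/0.184) = (1/6)·ln(307.1) = 0.9545.
ζ = δ/√(4π² + δ²) = 0.9545/√(39.48 + 0.911) = 0.9545/6.355 = 0.1502.

0.150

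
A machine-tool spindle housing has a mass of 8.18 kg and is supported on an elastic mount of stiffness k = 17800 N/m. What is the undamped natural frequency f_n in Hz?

7.42 Hz

ω_n = √(k/m) = √(17800/8.18) = √2176 = 46.65 rad/s.
f_n = ω_n/(2π) = 46.65/6.283 = 7.424 Hz.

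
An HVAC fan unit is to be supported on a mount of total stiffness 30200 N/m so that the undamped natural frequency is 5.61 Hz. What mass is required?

ω_n = 2πf_n = 2π × 5.61 = 35.25 rad/s.
m = k/ω_n² = 30200/35.25² = 30200/1242 = 24.31 kg.

24.3 kg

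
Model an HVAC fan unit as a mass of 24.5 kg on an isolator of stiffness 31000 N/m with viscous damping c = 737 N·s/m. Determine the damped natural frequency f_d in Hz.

5.13 Hz

ω_n = √(k/m) = √(31000/24.5) = 35.57 rad/s.
Critical damping c_c = 2√(k·m) = 2√(31000 × 24.5) = 1743 N·s/m, so ζ = c/c_c = 737/1743 = 0.4228.
ω_d = ω_n√(1 − ζ²) = 35.57 × √(1 − 0.179) = 32.23 rad/s.
f_d = ω_d/(2π) = 5.130 Hz.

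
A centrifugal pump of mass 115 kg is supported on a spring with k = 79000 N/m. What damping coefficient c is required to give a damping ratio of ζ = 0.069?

416 N·s/m

c_c = 2√(k·m) = 2√(79000 × 115) = 6028 N·s/m.
c = ζ·c_c = 0.069 × 6028 = 416.0 N·s/m.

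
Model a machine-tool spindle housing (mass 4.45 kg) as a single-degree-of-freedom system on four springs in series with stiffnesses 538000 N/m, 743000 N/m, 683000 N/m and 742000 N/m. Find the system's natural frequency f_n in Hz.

30.8 Hz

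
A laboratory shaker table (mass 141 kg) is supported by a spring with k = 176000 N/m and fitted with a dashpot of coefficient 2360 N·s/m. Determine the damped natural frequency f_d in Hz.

5.46 Hz

ω_n = √(k/m) = √(176000/141) = 35.33 rad/s.
Critical damping c_c = 2√(k·m) = 2√(176000 × 141) = 9963 N·s/m, so ζ = c/c_c = 2360/9963 = 0.2369.
ω_d = ω_n√(1 − ζ²) = 35.33 × √(1 − 0.0561) = 34.32 rad/s.
f_d = ω_d/(2π) = 5.463 Hz.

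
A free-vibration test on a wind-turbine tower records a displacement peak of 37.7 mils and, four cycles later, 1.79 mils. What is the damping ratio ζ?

Logarithmic decrement δ = (1/n)·ln(x₀/x_n) = (1/4)·ln(37.7/1.79) = (1/4)·ln(21.06) = 0.7619.
ζ = δ/√(4π² + δ²) = 0.7619/√(39.48 + 0.580) = 0.7619/6.329 = 0.1204.

0.120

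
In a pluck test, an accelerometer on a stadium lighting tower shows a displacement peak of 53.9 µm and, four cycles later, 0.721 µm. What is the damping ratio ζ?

Logarithmic decrement δ = (1/n)·ln(x₀/x_n) = (1/4)·ln(53.9/0.721) = (1/4)·ln(74.76) = 1.079.
ζ = δ/√(4π² + δ²) = 1.079/√(39.48 + 1.16) = 1.079/6.375 = 0.1692.

0.169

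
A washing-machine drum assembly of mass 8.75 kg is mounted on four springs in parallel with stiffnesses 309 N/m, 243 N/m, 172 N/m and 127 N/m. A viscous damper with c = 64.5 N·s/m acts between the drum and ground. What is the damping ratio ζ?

Parallel springs add: k_eq = 309 + 243 + 172 + 127 = 851.0 N/m.
ω_n = √(k_eq/m) = √(851.0/8.75) = 9.862 rad/s.
Critical damping c_c = 2√(k_eq·m) = 2√(851.0 × 8.75) = 172.6 N·s/m, so ζ = c/c_c = 64.5/172.6 = 0.3737.

0.374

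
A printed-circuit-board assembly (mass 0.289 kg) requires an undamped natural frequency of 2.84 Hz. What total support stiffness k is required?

ω_n = 2πf_n = 2π × 2.84 = 17.84 rad/s.
k = m·ω_n² = 0.289 × 17.84² = 0.289 × 318.4 = 92.02 N/m.

92.0 N/m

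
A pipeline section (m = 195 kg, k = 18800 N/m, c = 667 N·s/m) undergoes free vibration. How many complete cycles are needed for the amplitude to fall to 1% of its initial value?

ζ = c/(2√(km)) = 667/(2√(18800 × 195)) = 667/3829 = 0.1742.
Logarithmic decrement δ = 2πζ/√(1 − ζ²) = 2π × 0.1742/√(1 − 0.0303) = 1.111.
x_n/x₀ = e^(−nδ) ≤ 0.01; take ln: n ≥ ln(1/0.01)/δ = 4.605/1.111 = 4.144.
So 5 complete cycles are required.

5 cycles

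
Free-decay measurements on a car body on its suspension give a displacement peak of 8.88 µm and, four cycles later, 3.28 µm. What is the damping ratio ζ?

0.0396

Logarithmic decrement δ = (1/n)·ln(x₀/x_n) = (1/4)·ln(8.88/3.28) = (1/4)·ln(2.707) = 0.2490.
ζ = δ/√(4π² + δ²) = 0.2490/√(39.48 + 0.0620) = 0.2490/6.288 = 0.03960.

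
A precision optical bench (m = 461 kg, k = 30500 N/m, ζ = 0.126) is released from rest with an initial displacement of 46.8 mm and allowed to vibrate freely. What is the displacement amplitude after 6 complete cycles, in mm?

0.390 mm

Logarithmic decrement δ = 2πζ/√(1 − ζ²) = 2π × 0.1260/√(1 − 0.0159) = 0.7980.
After n cycles, x_n/x₀ = e^(−nδ), so x_6 = 46.8 × e^(−6 × 0.7980) = 46.8 × 0.008327 = 0.3897 mm.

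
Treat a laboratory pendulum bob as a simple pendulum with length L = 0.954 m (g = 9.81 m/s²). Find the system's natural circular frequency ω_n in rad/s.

For a simple pendulum ω_n = √(g/L) = √(9.81/0.954) = √10.28 = 3.207 rad/s.

3.21 rad/s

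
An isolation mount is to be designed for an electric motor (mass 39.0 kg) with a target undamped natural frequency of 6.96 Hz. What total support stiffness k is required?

ω_n = 2πf_n = 2π × 6.96 = 43.73 rad/s.
k = m·ω_n² = 39.0 × 43.73² = 39.0 × 1912 = 74580 N/m.

74600 N/m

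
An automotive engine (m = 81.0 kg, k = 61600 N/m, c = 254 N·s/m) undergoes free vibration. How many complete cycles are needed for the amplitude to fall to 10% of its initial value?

7 cycles

ζ = c/(2√(km)) = 254/(2√(61600 × 81.0)) = 254/4467 = 0.05686.
Logarithmic decrement δ = 2πζ/√(1 − ζ²) = 2π × 0.05686/√(1 − 0.00323) = 0.3578.
x_n/x₀ = e^(−nδ) ≤ 0.1; take ln: n ≥ ln(1/0.1)/δ = 2.303/0.3578 = 6.435.
So 7 complete cycles are required.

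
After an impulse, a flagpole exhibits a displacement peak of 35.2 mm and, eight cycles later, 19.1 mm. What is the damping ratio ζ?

0.0122

Logarithmic decrement δ = (1/n)·ln(x₀/x_n) = (1/8)·ln(35.2/19.1) = (1/8)·ln(1.843) = 0.07642.
ζ = δ/√(4π² + δ²) = 0.07642/√(39.48 + 0.00584) = 0.07642/6.284 = 0.01216.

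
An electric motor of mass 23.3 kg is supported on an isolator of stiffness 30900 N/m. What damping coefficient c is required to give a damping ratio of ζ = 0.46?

c_c = 2√(k·m) = 2√(30900 × 23.3) = 1697 N·s/m.
c = ζ·c_c = 0.46 × 1697 = 780.6 N·s/m.

781 N·s/m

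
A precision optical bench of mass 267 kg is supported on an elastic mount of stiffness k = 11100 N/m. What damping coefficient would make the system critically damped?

3440 N·s/m

c_c = 2√(k·m) = 2√(11100 × 267) = 2 × 1722 = 3443 N·s/m.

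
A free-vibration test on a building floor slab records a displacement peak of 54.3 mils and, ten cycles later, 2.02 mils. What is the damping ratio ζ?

0.0523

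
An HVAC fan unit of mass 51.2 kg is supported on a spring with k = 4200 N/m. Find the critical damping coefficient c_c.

927 N·s/m

c_c = 2√(k·m) = 2√(4200 × 51.2) = 2 × 463.7 = 927.4 N·s/m.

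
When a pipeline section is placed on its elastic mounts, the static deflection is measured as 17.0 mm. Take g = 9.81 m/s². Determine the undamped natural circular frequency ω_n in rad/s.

ω_n = √(g/δ_st) = √(9.81/0.0170) = √577.1 = 24.02 rad/s.

24.0 rad/s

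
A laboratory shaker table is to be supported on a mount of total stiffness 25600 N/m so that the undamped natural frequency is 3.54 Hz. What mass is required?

51.7 kg

ω_n = 2πf_n = 2π × 3.54 = 22.24 rad/s.
m = k/ω_n² = 25600/22.24² = 25600/494.7 = 51.75 kg.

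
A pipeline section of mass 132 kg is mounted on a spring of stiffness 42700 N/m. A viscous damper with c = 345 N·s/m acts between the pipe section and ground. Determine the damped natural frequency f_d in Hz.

ω_n = √(k/m) = √(42700/132) = 17.99 rad/s.
Critical damping c_c = 2√(k·m) = 2√(42700 × 132) = 4748 N·s/m, so ζ = c/c_c = 345/4748 = 0.07266.
ω_d = ω_n√(1 − ζ²) = 17.99 × √(1 − 0.00528) = 17.94 rad/s.
f_d = ω_d/(2π) = 2.855 Hz.

2.85 Hz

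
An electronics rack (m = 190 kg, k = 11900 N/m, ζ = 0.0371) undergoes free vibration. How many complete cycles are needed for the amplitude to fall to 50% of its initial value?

Logarithmic decrement δ = 2πζ/√(1 − ζ²) = 2π × 0.03710/√(1 − 0.00138) = 0.2333.
x_n/x₀ = e^(−nδ) ≤ 0.5; take ln: n ≥ ln(1/0.5)/δ = 0.6931/0.2333 = 2.971.
So 3 complete cycles are required.

3 cycles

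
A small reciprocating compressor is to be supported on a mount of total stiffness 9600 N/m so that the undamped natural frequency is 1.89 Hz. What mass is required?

68.1 kg

ω_n = 2πf_n = 2π × 1.89 = 11.88 rad/s.
m = k/ω_n² = 9600/11.88² = 9600/141.0 = 68.08 kg.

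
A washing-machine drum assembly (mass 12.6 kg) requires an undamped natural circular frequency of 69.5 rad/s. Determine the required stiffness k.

k = m·ω_n² = 12.6 × 69.50² = 12.6 × 4830 = 60860 N/m.

60900 N/m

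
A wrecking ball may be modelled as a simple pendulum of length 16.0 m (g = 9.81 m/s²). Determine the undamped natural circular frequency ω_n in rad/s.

0.783 rad/s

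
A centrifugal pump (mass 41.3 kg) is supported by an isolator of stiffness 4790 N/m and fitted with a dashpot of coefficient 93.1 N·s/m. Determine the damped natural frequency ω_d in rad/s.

ω_n = √(k/m) = √(4790/41.3) = 10.77 rad/s.
Critical damping c_c = 2√(k·m) = 2√(4790 × 41.3) = 889.6 N·s/m, so ζ = c/c_c = 93.1/889.6 = 0.1047.
ω_d = ω_n√(1 − ζ²) = 10.77 × √(1 − 0.0110) = 10.71 rad/s.

10.7 rad/s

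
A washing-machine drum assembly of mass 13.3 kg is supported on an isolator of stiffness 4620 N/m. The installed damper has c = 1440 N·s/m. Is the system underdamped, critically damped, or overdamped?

overdamped

c_c = 2√(k·m) = 495.8 N·s/m; ζ = c/c_c = 1440/495.8 = 2.90.
Since ζ > 1 the system is overdamped.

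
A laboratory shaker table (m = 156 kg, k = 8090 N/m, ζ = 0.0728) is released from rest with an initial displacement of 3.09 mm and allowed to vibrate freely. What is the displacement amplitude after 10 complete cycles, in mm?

0.0315 mm

Logarithmic decrement δ = 2πζ/√(1 − ζ²) = 2π × 0.07280/√(1 − 0.00530) = 0.4586.
After n cycles, x_n/x₀ = e^(−nδ), so x_10 = 3.09 × e^(−10 × 0.4586) = 3.09 × 0.01019 = 0.03149 mm.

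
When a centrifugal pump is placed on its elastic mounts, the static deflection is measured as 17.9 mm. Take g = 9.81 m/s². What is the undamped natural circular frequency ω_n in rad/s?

23.4 rad/s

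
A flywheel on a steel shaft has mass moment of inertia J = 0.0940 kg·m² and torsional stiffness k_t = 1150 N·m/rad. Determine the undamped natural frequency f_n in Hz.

ω_n = √(k_t/J) = √(1150/0.0940) = √12230 = 110.6 rad/s.
f_n = ω_n/(2π) = 110.6/6.283 = 17.60 Hz.

17.6 Hz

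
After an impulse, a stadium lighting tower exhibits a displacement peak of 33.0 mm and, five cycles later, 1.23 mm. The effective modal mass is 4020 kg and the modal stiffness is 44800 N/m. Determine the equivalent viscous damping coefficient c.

2800 N·s/m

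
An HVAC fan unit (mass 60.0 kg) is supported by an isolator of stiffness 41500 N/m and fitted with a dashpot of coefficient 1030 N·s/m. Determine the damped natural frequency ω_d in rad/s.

24.9 rad/s

ω_n = √(k/m) = √(41500/60.0) = 26.30 rad/s.
Critical damping c_c = 2√(k·m) = 2√(41500 × 60.0) = 3156 N·s/m, so ζ = c/c_c = 1030/3156 = 0.3264.
ω_d = ω_n√(1 − ζ²) = 26.30 × √(1 − 0.107) = 24.86 rad/s.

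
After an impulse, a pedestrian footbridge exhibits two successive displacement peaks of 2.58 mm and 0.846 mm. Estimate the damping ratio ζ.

0.175

Logarithmic decrement δ = (1/n)·ln(x₀/x_n) = (1/1)·ln(2.58/0.846) = (1/1)·ln(3.050) = 1.115.
ζ = δ/√(4π² + δ²) = 1.115/√(39.48 + 1.24) = 1.115/6.381 = 0.1747.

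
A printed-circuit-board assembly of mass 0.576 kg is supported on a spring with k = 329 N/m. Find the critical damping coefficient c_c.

c_c = 2√(k·m) = 2√(329.0 × 0.576) = 2 × 13.77 = 27.53 N·s/m.

27.5 N·s/m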